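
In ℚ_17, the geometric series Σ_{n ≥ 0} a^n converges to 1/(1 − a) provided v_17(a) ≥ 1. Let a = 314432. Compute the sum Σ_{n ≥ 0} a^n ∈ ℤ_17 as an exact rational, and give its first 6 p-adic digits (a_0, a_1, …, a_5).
Σ a^n = 1/(1 − a) = -1/314431;  first 6 digits = (1, 0, 0, 13, 3, 0)

v_17(a) = 3 ≥ 1, so the series converges in ℤ_17 to 1/(1 − a) = 1/(1 − 314432) = -1/314431. Expand this rational in ℤ_17: compute digits iteratively via d_i = x_i mod 17, x_{i+1} = (x_i − d_i)/17. The first 6 digits are (1, 0, 0, 13, 3, 0).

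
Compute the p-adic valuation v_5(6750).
v_5(6750) = 3

v_5(n) is the largest exponent k such that 5^k divides n. Factor out: 6750 = 5^3 · 54. (Sign doesn't affect v_p.) So v_5(6750) = 3.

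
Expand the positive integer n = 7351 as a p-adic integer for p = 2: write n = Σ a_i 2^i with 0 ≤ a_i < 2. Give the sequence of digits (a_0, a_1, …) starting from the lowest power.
(a_0, a_1, …) = (1, 1, 1, 0, 1, 1, 0, 1, 0, 0, 1, 1, 1)

Repeated division by 2 gives the digits low-to-high: 7351 = 1 + 1·2^1 + 1·2^2 + 1·2^4 + 1·2^5 + 1·2^7 + 1·2^10 + 1·2^11 + 1·2^12. Digit sequence: (1, 1, 1, 0, 1, 1, 0, 1, 0, 0, 1, 1, 1).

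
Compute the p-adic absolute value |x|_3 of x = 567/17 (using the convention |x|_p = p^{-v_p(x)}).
|567/17|_3 = 1/81

Step 1 — compute v_3(x) by factoring powers of 3 out of the numerator and denominator: v_3(567/17) = 4. Step 2 — apply |x|_p = p^{-v_p(x)} = 3^{-4} = 1/81.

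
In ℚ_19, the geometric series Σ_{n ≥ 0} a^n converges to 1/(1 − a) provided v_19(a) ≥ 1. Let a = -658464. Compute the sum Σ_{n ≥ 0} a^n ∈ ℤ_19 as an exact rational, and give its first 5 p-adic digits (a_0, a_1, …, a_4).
Σ a^n = 1/(1 − a) = 1/658465;  first 5 digits = (1, 0, 0, 18, 13)

v_19(a) = 3 ≥ 1, so the series converges in ℤ_19 to 1/(1 − a) = 1/(1 − (-658464)) = 1/658465. Expand this rational in ℤ_19: compute digits iteratively via d_i = x_i mod 19, x_{i+1} = (x_i − d_i)/19. The first 5 digits are (1, 0, 0, 18, 13).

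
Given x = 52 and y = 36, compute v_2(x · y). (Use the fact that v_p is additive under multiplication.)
v_2(1872) = 4

v_p(x) = 2 (factor: 52 = 2^2 · 13); v_p(y) = 2 (factor: 36 = 2^2 · 9). Additivity: v_p(xy) = v_p(x) + v_p(y) = 2 + 2 = 4. (Direct check: xy = 1872 = 2^4 · (117).)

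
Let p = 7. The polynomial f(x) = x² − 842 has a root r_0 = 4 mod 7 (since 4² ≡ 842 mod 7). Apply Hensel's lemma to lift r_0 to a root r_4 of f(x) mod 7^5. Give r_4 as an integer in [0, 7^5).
r_4 = 9062 (mod 16807)

Hensel's recurrence: r_{i+1} = r_i − f(r_i)·(f′(r_i))^{-1} mod 7^{i+2}, with f′(x) = 2x. Iterate:
  r_0 = 4 (mod 7)
  r_1 = 46 (mod 49)
  r_2 = 144 (mod 343)
  r_3 = 1859 (mod 2401)
  r_4 = 9062 (mod 16807)
Final: r_4 = 9062, and one checks f(r_4) ≡ 0 mod 7^5.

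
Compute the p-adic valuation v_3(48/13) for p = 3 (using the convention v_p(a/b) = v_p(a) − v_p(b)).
v_3(48/13) = 1

Factor powers of 3 from the numerator and denominator of the reduced fraction: 48 = 3^1 · 16 and 13 = 3^0 · 13. Apply v_p(a/b) = v_p(a) − v_p(b): v_3(48/13) = 1 − 0 = 1.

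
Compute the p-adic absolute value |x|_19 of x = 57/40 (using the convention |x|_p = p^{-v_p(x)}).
|57/40|_19 = 1/19

Step 1 — compute v_19(x) by factoring powers of 19 out of the numerator and denominator: v_19(57/40) = 1. Step 2 — apply |x|_p = p^{-v_p(x)} = 19^{-1} = 1/19.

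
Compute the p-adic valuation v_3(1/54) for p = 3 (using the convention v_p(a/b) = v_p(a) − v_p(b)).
v_3(1/54) = -3

Factor powers of 3 from the numerator and denominator of the reduced fraction: 1 = 3^0 · 1 and 54 = 3^3 · 2. Apply v_p(a/b) = v_p(a) − v_p(b): v_3(1/54) = 0 − 3 = -3.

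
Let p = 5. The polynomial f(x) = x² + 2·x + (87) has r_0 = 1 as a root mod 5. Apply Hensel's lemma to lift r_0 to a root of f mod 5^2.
r_1 = 16 (mod 25)

Hensel: r_{i+1} = r_i − f(r_i)·(f′(r_i))^{-1} mod 5^{i+2}, f′(x) = 2x + 2. Iterate:
  r_0 = 1 (mod 5)
  r_1 = 16 (mod 25)
Final: r = 16 satisfies f(r) ≡ 0 mod 5^2.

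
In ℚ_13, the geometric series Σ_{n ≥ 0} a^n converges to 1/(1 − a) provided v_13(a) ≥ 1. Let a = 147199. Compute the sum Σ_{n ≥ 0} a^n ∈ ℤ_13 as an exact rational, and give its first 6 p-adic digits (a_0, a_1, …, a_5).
Σ a^n = 1/(1 − a) = -1/147198;  first 6 digits = (1, 0, 0, 2, 5, 0)

v_13(a) = 3 ≥ 1, so the series converges in ℤ_13 to 1/(1 − a) = 1/(1 − 147199) = -1/147198. Expand this rational in ℤ_13: compute digits iteratively via d_i = x_i mod 13, x_{i+1} = (x_i − d_i)/13. The first 6 digits are (1, 0, 0, 2, 5, 0).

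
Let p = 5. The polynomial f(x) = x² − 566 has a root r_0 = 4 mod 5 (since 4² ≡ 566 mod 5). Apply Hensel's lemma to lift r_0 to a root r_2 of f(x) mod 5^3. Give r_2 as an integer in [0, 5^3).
r_2 = 104 (mod 125)

Hensel's recurrence: r_{i+1} = r_i − f(r_i)·(f′(r_i))^{-1} mod 5^{i+2}, with f′(x) = 2x. Iterate:
  r_0 = 4 (mod 5)
  r_1 = 4 (mod 25)
  r_2 = 104 (mod 125)
Final: r_2 = 104, and one checks f(r_2) ≡ 0 mod 5^3.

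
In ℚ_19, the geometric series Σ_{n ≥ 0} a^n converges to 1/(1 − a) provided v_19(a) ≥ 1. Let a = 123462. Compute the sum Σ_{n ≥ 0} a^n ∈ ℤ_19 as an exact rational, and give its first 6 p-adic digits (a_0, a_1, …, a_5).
Σ a^n = 1/(1 − a) = -1/123461;  first 6 digits = (1, 0, 0, 18, 0, 0)

v_19(a) = 3 ≥ 1, so the series converges in ℤ_19 to 1/(1 − a) = 1/(1 − 123462) = -1/123461. Expand this rational in ℤ_19: compute digits iteratively via d_i = x_i mod 19, x_{i+1} = (x_i − d_i)/19. The first 6 digits are (1, 0, 0, 18, 0, 0).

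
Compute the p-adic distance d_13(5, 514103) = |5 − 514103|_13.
d_13(5, 514103) = 1/28561

Step 1 — x − y = 5 − 514103 = -514098. Step 2 — v_13(-514098) = 4 (factor: -514098 = −(13^4 · 18); the sign does not affect v_p). Step 3 — |x − y|_13 = 13^{-4} = 1/28561.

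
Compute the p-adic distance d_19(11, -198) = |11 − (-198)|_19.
d_19(11, -198) = 1/19

Step 1 — x − y = 11 − (-198) = 209. Step 2 — v_19(209) = 1 (factor: 209 = (19^1 · 11); the sign does not affect v_p). Step 3 — |x − y|_19 = 19^{-1} = 1/19.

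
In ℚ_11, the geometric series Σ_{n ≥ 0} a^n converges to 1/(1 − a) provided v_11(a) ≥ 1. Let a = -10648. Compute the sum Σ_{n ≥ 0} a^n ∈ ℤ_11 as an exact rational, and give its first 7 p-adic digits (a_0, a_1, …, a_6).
Σ a^n = 1/(1 − a) = 1/10649;  first 7 digits = (1, 0, 0, 3, 10, 10, 8)

v_11(a) = 3 ≥ 1, so the series converges in ℤ_11 to 1/(1 − a) = 1/(1 − (-10648)) = 1/10649. Expand this rational in ℤ_11: compute digits iteratively via d_i = x_i mod 11, x_{i+1} = (x_i − d_i)/11. The first 7 digits are (1, 0, 0, 3, 10, 10, 8).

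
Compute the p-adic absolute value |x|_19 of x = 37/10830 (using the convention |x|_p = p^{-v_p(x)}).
|37/10830|_19 = 361

Step 1 — compute v_19(x) by factoring powers of 19 out of the numerator and denominator: v_19(37/10830) = -2. Step 2 — apply |x|_p = p^{-v_p(x)} = 19^{2} = 361.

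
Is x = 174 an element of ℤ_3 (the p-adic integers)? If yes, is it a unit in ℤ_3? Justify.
x ∈ ℤ_3 but not a unit; v_3(x) = 1 > 0

ℤ_3 = {x ∈ ℚ_3 : v_3(x) ≥ 0} and ℤ_3^× = {x ∈ ℤ_3 : v_3(x) = 0}. Here v_3(174) = v_3(num) − v_3(den) = 1; compare against these criteria.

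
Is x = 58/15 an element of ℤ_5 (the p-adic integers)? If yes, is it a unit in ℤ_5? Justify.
x ∉ ℤ_5 (v_5(x) = -1 < 0)

ℤ_5 = {x ∈ ℚ_5 : v_5(x) ≥ 0} and ℤ_5^× = {x ∈ ℤ_5 : v_5(x) = 0}. Here v_5(58/15) = v_5(num) − v_5(den) = -1; compare against these criteria.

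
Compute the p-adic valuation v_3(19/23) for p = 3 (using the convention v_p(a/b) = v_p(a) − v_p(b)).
v_3(19/23) = 0

Factor powers of 3 from the numerator and denominator of the reduced fraction: 19 = 3^0 · 19 and 23 = 3^0 · 23. Apply v_p(a/b) = v_p(a) − v_p(b): v_3(19/23) = 0 − 0 = 0.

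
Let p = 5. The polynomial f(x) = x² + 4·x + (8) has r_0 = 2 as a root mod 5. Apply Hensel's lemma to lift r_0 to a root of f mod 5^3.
r_2 = 112 (mod 125)

Hensel: r_{i+1} = r_i − f(r_i)·(f′(r_i))^{-1} mod 5^{i+2}, f′(x) = 2x + 4. Iterate:
  r_0 = 2 (mod 5)
  r_1 = 12 (mod 25)
  r_2 = 112 (mod 125)
Final: r = 112 satisfies f(r) ≡ 0 mod 5^3.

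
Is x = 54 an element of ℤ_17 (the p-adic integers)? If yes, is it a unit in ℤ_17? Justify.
x ∈ ℤ_17^× (unit); v_17(x) = 0

ℤ_17 = {x ∈ ℚ_17 : v_17(x) ≥ 0} and ℤ_17^× = {x ∈ ℤ_17 : v_17(x) = 0}. Here v_17(54) = v_17(num) − v_17(den) = 0; compare against these criteria.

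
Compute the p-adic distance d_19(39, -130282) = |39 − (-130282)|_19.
d_19(39, -130282) = 1/130321

Step 1 — x − y = 39 − (-130282) = 130321. Step 2 — v_19(130321) = 4 (factor: 130321 = (19^4 · 1); the sign does not affect v_p). Step 3 — |x − y|_19 = 19^{-4} = 1/130321.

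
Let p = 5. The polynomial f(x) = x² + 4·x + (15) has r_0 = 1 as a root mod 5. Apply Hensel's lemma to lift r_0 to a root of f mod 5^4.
r_3 = 431 (mod 625)

Hensel: r_{i+1} = r_i − f(r_i)·(f′(r_i))^{-1} mod 5^{i+2}, f′(x) = 2x + 4. Iterate:
  r_0 = 1 (mod 5)
  r_1 = 6 (mod 25)
  r_2 = 56 (mod 125)
  r_3 = 431 (mod 625)
Final: r = 431 satisfies f(r) ≡ 0 mod 5^4.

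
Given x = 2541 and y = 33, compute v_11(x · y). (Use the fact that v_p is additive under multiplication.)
v_11(83853) = 3

v_p(x) = 2 (factor: 2541 = 11^2 · 21); v_p(y) = 1 (factor: 33 = 11^1 · 3). Additivity: v_p(xy) = v_p(x) + v_p(y) = 2 + 1 = 3. (Direct check: xy = 83853 = 11^3 · (63).)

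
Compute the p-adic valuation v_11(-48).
v_11(-48) = 0

v_11(n) is the largest exponent k such that 11^k divides n. Factor out: -48 = -11^0 · 48. (Sign doesn't affect v_p.) So v_11(-48) = 0.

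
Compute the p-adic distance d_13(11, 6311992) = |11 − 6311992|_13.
d_13(11, 6311992) = 1/371293

Step 1 — x − y = 11 − 6311992 = -6311981. Step 2 — v_13(-6311981) = 5 (factor: -6311981 = −(13^5 · 17); the sign does not affect v_p). Step 3 — |x − y|_13 = 13^{-5} = 1/371293.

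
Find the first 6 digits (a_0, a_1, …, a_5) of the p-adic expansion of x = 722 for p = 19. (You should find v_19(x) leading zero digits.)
(a_0, …, a_5) = (0, 0, 2, 0, 0, 0)

v_19(722) = 2, so a_0 = ... = a_1 = 0. Factor out: x = 19^2 · u with u = 2 a unit in ℤ_19. Expand u iteratively via a_{v+i} = u_i mod 19, u_{i+1} = (u_i − a_{v+i})/19:
  u_0 = 2;  a_2 = 2;  u_1 = (u_0 − 2)/19 = 0
  u_1 = 0;  a_3 = 0;  u_2 = (u_1 − 0)/19 = 0
  u_2 = 0;  a_4 = 0;  u_3 = (u_2 − 0)/19 = 0
  u_3 = 0;  a_5 = 0;  u_4 = (u_3 − 0)/19 = 0
Digits: (0, 0, 2, 0, 0, 0).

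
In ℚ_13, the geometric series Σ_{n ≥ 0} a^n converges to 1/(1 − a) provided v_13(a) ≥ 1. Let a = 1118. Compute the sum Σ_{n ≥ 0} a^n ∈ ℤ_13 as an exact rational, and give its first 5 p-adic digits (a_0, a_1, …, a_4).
Σ a^n = 1/(1 − a) = -1/1117;  first 5 digits = (1, 8, 5, 2, 1)

v_13(a) = 1 ≥ 1, so the series converges in ℤ_13 to 1/(1 − a) = 1/(1 − 1118) = -1/1117. Expand this rational in ℤ_13: compute digits iteratively via d_i = x_i mod 13, x_{i+1} = (x_i − d_i)/13. The first 5 digits are (1, 8, 5, 2, 1).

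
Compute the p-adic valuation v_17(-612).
v_17(-612) = 1

v_17(n) is the largest exponent k such that 17^k divides n. Factor out: -612 = -17^1 · 36. (Sign doesn't affect v_p.) So v_17(-612) = 1.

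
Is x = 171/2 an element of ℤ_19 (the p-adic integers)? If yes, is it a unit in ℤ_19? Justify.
x ∈ ℤ_19 but not a unit; v_19(x) = 1 > 0

ℤ_19 = {x ∈ ℚ_19 : v_19(x) ≥ 0} and ℤ_19^× = {x ∈ ℤ_19 : v_19(x) = 0}. Here v_19(171/2) = v_19(num) − v_19(den) = 1; compare against these criteria.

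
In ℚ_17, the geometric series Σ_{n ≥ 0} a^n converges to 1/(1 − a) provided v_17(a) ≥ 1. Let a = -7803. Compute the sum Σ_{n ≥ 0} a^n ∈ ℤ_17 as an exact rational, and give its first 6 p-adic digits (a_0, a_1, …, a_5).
Σ a^n = 1/(1 − a) = 1/7804;  first 6 digits = (1, 0, 7, 15, 14, 8)

v_17(a) = 2 ≥ 1, so the series converges in ℤ_17 to 1/(1 − a) = 1/(1 − (-7803)) = 1/7804. Expand this rational in ℤ_17: compute digits iteratively via d_i = x_i mod 17, x_{i+1} = (x_i − d_i)/17. The first 6 digits are (1, 0, 7, 15, 14, 8).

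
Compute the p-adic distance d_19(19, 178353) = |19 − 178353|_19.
d_19(19, 178353) = 1/6859

Step 1 — x − y = 19 − 178353 = -178334. Step 2 — v_19(-178334) = 3 (factor: -178334 = −(19^3 · 26); the sign does not affect v_p). Step 3 — |x − y|_19 = 19^{-3} = 1/6859.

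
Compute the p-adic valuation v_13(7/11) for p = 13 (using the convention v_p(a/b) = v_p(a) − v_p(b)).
v_13(7/11) = 0

Factor powers of 13 from the numerator and denominator of the reduced fraction: 7 = 13^0 · 7 and 11 = 13^0 · 11. Apply v_p(a/b) = v_p(a) − v_p(b): v_13(7/11) = 0 − 0 = 0.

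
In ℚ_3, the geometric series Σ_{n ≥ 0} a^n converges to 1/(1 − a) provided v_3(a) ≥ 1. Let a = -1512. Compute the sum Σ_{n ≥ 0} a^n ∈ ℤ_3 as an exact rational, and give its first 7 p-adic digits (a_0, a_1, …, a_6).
Σ a^n = 1/(1 − a) = 1/1513;  first 7 digits = (1, 0, 0, 1, 2, 2, 1)

v_3(a) = 3 ≥ 1, so the series converges in ℤ_3 to 1/(1 − a) = 1/(1 − (-1512)) = 1/1513. Expand this rational in ℤ_3: compute digits iteratively via d_i = x_i mod 3, x_{i+1} = (x_i − d_i)/3. The first 7 digits are (1, 0, 0, 1, 2, 2, 1).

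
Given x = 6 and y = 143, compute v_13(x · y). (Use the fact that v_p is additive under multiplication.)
v_13(858) = 1

v_p(x) = 0 (factor: 6 = 13^0 · 6); v_p(y) = 1 (factor: 143 = 13^1 · 11). Additivity: v_p(xy) = v_p(x) + v_p(y) = 0 + 1 = 1. (Direct check: xy = 858 = 13^1 · (66).)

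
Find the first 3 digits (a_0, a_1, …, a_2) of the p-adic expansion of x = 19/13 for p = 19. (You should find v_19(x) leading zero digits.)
(a_0, …, a_2) = (0, 3, 13)

v_19(19/13) = 1, so a_0 = ... = a_0 = 0. Factor out: x = 19^1 · u with u = 1/13 a unit in ℤ_19. Expand u iteratively via a_{v+i} = u_i mod 19, u_{i+1} = (u_i − a_{v+i})/19:
  u_0 = 1/13;  a_1 = 3;  u_1 = (u_0 − 3)/19 = -2/13
  u_1 = -2/13;  a_2 = 13;  u_2 = (u_1 − 13)/19 = -9/13
Digits: (0, 3, 13).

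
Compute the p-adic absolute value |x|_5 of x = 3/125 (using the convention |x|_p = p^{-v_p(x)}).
|3/125|_5 = 125

Step 1 — compute v_5(x) by factoring powers of 5 out of the numerator and denominator: v_5(3/125) = -3. Step 2 — apply |x|_p = p^{-v_p(x)} = 5^{3} = 125.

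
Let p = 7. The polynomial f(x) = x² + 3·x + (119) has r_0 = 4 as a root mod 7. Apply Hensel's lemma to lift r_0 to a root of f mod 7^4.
r_3 = 1082 (mod 2401)

Hensel: r_{i+1} = r_i − f(r_i)·(f′(r_i))^{-1} mod 7^{i+2}, f′(x) = 2x + 3. Iterate:
  r_0 = 4 (mod 7)
  r_1 = 4 (mod 49)
  r_2 = 53 (mod 343)
  r_3 = 1082 (mod 2401)
Final: r = 1082 satisfies f(r) ≡ 0 mod 7^4.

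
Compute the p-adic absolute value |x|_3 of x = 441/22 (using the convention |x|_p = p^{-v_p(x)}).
|441/22|_3 = 1/9

Step 1 — compute v_3(x) by factoring powers of 3 out of the numerator and denominator: v_3(441/22) = 2. Step 2 — apply |x|_p = p^{-v_p(x)} = 3^{-2} = 1/9.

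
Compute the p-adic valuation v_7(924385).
v_7(924385) = 5

v_7(n) is the largest exponent k such that 7^k divides n. Factor out: 924385 = 7^5 · 55. (Sign doesn't affect v_p.) So v_7(924385) = 5.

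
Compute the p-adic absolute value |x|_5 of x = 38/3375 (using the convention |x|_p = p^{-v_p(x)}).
|38/3375|_5 = 125

Step 1 — compute v_5(x) by factoring powers of 5 out of the numerator and denominator: v_5(38/3375) = -3. Step 2 — apply |x|_p = p^{-v_p(x)} = 5^{3} = 125.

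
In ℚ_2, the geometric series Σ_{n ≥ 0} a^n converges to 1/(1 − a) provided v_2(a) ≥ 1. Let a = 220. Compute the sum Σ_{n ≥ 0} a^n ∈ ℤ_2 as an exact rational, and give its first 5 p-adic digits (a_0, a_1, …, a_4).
Σ a^n = 1/(1 − a) = -1/219;  first 5 digits = (1, 0, 1, 1, 0)

v_2(a) = 2 ≥ 1, so the series converges in ℤ_2 to 1/(1 − a) = 1/(1 − 220) = -1/219. Expand this rational in ℤ_2: compute digits iteratively via d_i = x_i mod 2, x_{i+1} = (x_i − d_i)/2. The first 5 digits are (1, 0, 1, 1, 0).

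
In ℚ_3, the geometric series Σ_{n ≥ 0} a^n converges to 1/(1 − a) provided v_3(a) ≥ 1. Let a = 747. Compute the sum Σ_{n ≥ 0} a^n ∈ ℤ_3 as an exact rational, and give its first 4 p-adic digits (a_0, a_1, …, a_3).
Σ a^n = 1/(1 − a) = -1/746;  first 4 digits = (1, 0, 2, 0)

v_3(a) = 2 ≥ 1, so the series converges in ℤ_3 to 1/(1 − a) = 1/(1 − 747) = -1/746. Expand this rational in ℤ_3: compute digits iteratively via d_i = x_i mod 3, x_{i+1} = (x_i − d_i)/3. The first 4 digits are (1, 0, 2, 0).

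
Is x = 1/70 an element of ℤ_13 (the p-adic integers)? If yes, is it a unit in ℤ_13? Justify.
x ∈ ℤ_13^× (unit); v_13(x) = 0

ℤ_13 = {x ∈ ℚ_13 : v_13(x) ≥ 0} and ℤ_13^× = {x ∈ ℤ_13 : v_13(x) = 0}. Here v_13(1/70) = v_13(num) − v_13(den) = 0; compare against these criteria.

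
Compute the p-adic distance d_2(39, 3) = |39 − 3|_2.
d_2(39, 3) = 1/4

Step 1 — x − y = 39 − 3 = 36. Step 2 — v_2(36) = 2 (factor: 36 = (2^2 · 9); the sign does not affect v_p). Step 3 — |x − y|_2 = 2^{-2} = 1/4.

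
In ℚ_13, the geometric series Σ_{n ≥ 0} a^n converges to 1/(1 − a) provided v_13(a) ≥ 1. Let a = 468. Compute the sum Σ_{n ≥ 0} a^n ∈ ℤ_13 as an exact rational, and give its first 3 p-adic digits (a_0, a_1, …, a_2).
Σ a^n = 1/(1 − a) = -1/467;  first 3 digits = (1, 10, 11)

v_13(a) = 1 ≥ 1, so the series converges in ℤ_13 to 1/(1 − a) = 1/(1 − 468) = -1/467. Expand this rational in ℤ_13: compute digits iteratively via d_i = x_i mod 13, x_{i+1} = (x_i − d_i)/13. The first 3 digits are (1, 10, 11).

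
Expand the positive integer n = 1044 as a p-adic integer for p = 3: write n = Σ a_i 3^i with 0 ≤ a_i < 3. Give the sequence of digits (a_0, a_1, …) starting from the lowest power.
(a_0, a_1, …) = (0, 0, 2, 2, 0, 1, 1)

Repeated division by 3 gives the digits low-to-high: 1044 = 2·3^2 + 2·3^3 + 1·3^5 + 1·3^6. Digit sequence: (0, 0, 2, 2, 0, 1, 1).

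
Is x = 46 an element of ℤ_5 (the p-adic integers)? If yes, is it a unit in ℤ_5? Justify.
x ∈ ℤ_5^× (unit); v_5(x) = 0

ℤ_5 = {x ∈ ℚ_5 : v_5(x) ≥ 0} and ℤ_5^× = {x ∈ ℤ_5 : v_5(x) = 0}. Here v_5(46) = v_5(num) − v_5(den) = 0; compare against these criteria.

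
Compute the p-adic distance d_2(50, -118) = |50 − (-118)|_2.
d_2(50, -118) = 1/8

Step 1 — x − y = 50 − (-118) = 168. Step 2 — v_2(168) = 3 (factor: 168 = (2^3 · 21); the sign does not affect v_p). Step 3 — |x − y|_2 = 2^{-3} = 1/8.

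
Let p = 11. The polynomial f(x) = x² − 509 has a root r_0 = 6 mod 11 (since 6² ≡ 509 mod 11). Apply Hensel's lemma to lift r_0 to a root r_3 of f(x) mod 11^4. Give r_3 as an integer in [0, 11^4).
r_3 = 5803 (mod 14641)

Hensel's recurrence: r_{i+1} = r_i − f(r_i)·(f′(r_i))^{-1} mod 11^{i+2}, with f′(x) = 2x. Iterate:
  r_0 = 6 (mod 11)
  r_1 = 116 (mod 121)
  r_2 = 479 (mod 1331)
  r_3 = 5803 (mod 14641)
Final: r_3 = 5803, and one checks f(r_3) ≡ 0 mod 11^4.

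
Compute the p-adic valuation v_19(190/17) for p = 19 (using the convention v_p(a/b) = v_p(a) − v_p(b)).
v_19(190/17) = 1

Factor powers of 19 from the numerator and denominator of the reduced fraction: 190 = 19^1 · 10 and 17 = 19^0 · 17. Apply v_p(a/b) = v_p(a) − v_p(b): v_19(190/17) = 1 − 0 = 1.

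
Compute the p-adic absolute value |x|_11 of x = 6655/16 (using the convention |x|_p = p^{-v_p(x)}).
|6655/16|_11 = 1/1331

Step 1 — compute v_11(x) by factoring powers of 11 out of the numerator and denominator: v_11(6655/16) = 3. Step 2 — apply |x|_p = p^{-v_p(x)} = 11^{-3} = 1/1331.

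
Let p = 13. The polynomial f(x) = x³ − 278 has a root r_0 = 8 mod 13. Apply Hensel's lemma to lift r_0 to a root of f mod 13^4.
r_3 = 1100 (mod 28561)

Hensel: r_{i+1} = r_i − f(r_i)/f′(r_i) mod 13^{i+2}, where f′(x) = 3x². Iterate:
  r_0 = 8 (mod 13)
  r_1 = 86 (mod 169)
  r_2 = 1100 (mod 2197)
  r_3 = 1100 (mod 28561)
Final: r = 1100 with f(r) ≡ 0 mod 13^4.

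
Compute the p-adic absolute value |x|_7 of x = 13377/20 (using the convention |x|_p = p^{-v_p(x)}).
|13377/20|_7 = 1/343

Step 1 — compute v_7(x) by factoring powers of 7 out of the numerator and denominator: v_7(13377/20) = 3. Step 2 — apply |x|_p = p^{-v_p(x)} = 7^{-3} = 1/343.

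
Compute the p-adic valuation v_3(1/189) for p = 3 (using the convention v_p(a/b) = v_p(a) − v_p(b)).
v_3(1/189) = -3

Factor powers of 3 from the numerator and denominator of the reduced fraction: 1 = 3^0 · 1 and 189 = 3^3 · 7. Apply v_p(a/b) = v_p(a) − v_p(b): v_3(1/189) = 0 − 3 = -3.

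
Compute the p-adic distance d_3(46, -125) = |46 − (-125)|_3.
d_3(46, -125) = 1/9

Step 1 — x − y = 46 − (-125) = 171. Step 2 — v_3(171) = 2 (factor: 171 = (3^2 · 19); the sign does not affect v_p). Step 3 — |x − y|_3 = 3^{-2} = 1/9.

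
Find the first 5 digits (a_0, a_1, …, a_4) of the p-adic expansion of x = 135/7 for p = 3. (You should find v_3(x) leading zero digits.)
(a_0, …, a_4) = (0, 0, 0, 2, 0)

v_3(135/7) = 3, so a_0 = ... = a_2 = 0. Factor out: x = 3^3 · u with u = 5/7 a unit in ℤ_3. Expand u iteratively via a_{v+i} = u_i mod 3, u_{i+1} = (u_i − a_{v+i})/3:
  u_0 = 5/7;  a_3 = 2;  u_1 = (u_0 − 2)/3 = -3/7
  u_1 = -3/7;  a_4 = 0;  u_2 = (u_1 − 0)/3 = -1/7
Digits: (0, 0, 0, 2, 0).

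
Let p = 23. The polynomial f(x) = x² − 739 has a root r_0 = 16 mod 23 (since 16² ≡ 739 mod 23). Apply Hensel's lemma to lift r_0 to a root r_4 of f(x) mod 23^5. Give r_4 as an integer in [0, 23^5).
r_4 = 1552332 (mod 6436343)

Hensel's recurrence: r_{i+1} = r_i − f(r_i)·(f′(r_i))^{-1} mod 23^{i+2}, with f′(x) = 2x. Iterate:
  r_0 = 16 (mod 23)
  r_1 = 246 (mod 529)
  r_2 = 7123 (mod 12167)
  r_3 = 153127 (mod 279841)
  r_4 = 1552332 (mod 6436343)
Final: r_4 = 1552332, and one checks f(r_4) ≡ 0 mod 23^5.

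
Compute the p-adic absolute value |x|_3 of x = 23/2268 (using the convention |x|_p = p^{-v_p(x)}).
|23/2268|_3 = 81

Step 1 — compute v_3(x) by factoring powers of 3 out of the numerator and denominator: v_3(23/2268) = -4. Step 2 — apply |x|_p = p^{-v_p(x)} = 3^{4} = 81.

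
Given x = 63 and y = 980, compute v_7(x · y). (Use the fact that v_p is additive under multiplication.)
v_7(61740) = 3

v_p(x) = 1 (factor: 63 = 7^1 · 9); v_p(y) = 2 (factor: 980 = 7^2 · 20). Additivity: v_p(xy) = v_p(x) + v_p(y) = 1 + 2 = 3. (Direct check: xy = 61740 = 7^3 · (180).)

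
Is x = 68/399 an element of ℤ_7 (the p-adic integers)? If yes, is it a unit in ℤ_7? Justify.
x ∉ ℤ_7 (v_7(x) = -1 < 0)

ℤ_7 = {x ∈ ℚ_7 : v_7(x) ≥ 0} and ℤ_7^× = {x ∈ ℤ_7 : v_7(x) = 0}. Here v_7(68/399) = v_7(num) − v_7(den) = -1; compare against these criteria.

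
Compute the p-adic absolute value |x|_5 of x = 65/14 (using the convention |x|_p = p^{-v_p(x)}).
|65/14|_5 = 1/5

Step 1 — compute v_5(x) by factoring powers of 5 out of the numerator and denominator: v_5(65/14) = 1. Step 2 — apply |x|_p = p^{-v_p(x)} = 5^{-1} = 1/5.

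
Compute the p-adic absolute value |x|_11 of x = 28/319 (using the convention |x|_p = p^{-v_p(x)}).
|28/319|_11 = 11

Step 1 — compute v_11(x) by factoring powers of 11 out of the numerator and denominator: v_11(28/319) = -1. Step 2 — apply |x|_p = p^{-v_p(x)} = 11^{1} = 11.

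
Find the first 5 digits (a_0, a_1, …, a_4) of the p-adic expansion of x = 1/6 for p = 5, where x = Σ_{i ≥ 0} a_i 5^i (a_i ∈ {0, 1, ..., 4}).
(a_0, …, a_4) = (1, 4, 0, 4, 0)

v_5(1/6) = 0 (numerator and denominator both coprime to 5), so x ∈ ℤ_5^×. Compute digits iteratively via a_i = x_i mod 5, x_{i+1} = (x_i − a_i)/5, with x_0 = x:
  x_0 = 1/6;  a_0 = 1;  x_1 = (x_0 − 1)/5 = -1/6
  x_1 = -1/6;  a_1 = 4;  x_2 = (x_1 − 4)/5 = -5/6
  x_2 = -5/6;  a_2 = 0;  x_3 = (x_2 − 0)/5 = -1/6
  x_3 = -1/6;  a_3 = 4;  x_4 = (x_3 − 4)/5 = -5/6
  x_4 = -5/6;  a_4 = 0;  x_5 = (x_4 − 0)/5 = -1/6
Digits: (1, 4, 0, 4, 0).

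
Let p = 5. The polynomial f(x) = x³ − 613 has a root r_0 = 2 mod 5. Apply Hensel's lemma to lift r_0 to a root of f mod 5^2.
r_1 = 17 (mod 25)

Hensel: r_{i+1} = r_i − f(r_i)/f′(r_i) mod 5^{i+2}, where f′(x) = 3x². Iterate:
  r_0 = 2 (mod 5)
  r_1 = 17 (mod 25)
Final: r = 17 with f(r) ≡ 0 mod 5^2.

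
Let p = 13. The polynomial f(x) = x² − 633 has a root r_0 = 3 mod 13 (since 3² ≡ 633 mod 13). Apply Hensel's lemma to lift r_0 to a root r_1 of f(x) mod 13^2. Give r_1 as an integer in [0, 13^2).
r_1 = 107 (mod 169)

Hensel's recurrence: r_{i+1} = r_i − f(r_i)·(f′(r_i))^{-1} mod 13^{i+2}, with f′(x) = 2x. Iterate:
  r_0 = 3 (mod 13)
  r_1 = 107 (mod 169)
Final: r_1 = 107, and one checks f(r_1) ≡ 0 mod 13^2.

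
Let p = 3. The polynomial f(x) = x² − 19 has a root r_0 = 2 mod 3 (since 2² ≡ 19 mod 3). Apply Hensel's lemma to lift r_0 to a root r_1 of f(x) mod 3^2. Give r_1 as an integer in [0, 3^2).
r_1 = 8 (mod 9)

Hensel's recurrence: r_{i+1} = r_i − f(r_i)·(f′(r_i))^{-1} mod 3^{i+2}, with f′(x) = 2x. Iterate:
  r_0 = 2 (mod 3)
  r_1 = 8 (mod 9)
Final: r_1 = 8, and one checks f(r_1) ≡ 0 mod 3^2.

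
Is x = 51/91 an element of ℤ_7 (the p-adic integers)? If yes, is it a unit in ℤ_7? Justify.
x ∉ ℤ_7 (v_7(x) = -1 < 0)

ℤ_7 = {x ∈ ℚ_7 : v_7(x) ≥ 0} and ℤ_7^× = {x ∈ ℤ_7 : v_7(x) = 0}. Here v_7(51/91) = v_7(num) − v_7(den) = -1; compare against these criteria.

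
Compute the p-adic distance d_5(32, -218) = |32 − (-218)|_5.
d_5(32, -218) = 1/125

Step 1 — x − y = 32 − (-218) = 250. Step 2 — v_5(250) = 3 (factor: 250 = (5^3 · 2); the sign does not affect v_p). Step 3 — |x − y|_5 = 5^{-3} = 1/125.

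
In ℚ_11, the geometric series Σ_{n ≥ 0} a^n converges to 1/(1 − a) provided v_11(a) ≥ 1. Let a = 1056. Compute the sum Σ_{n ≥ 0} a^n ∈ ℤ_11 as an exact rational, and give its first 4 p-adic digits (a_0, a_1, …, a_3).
Σ a^n = 1/(1 − a) = -1/1055;  first 4 digits = (1, 8, 6, 8)

v_11(a) = 1 ≥ 1, so the series converges in ℤ_11 to 1/(1 − a) = 1/(1 − 1056) = -1/1055. Expand this rational in ℤ_11: compute digits iteratively via d_i = x_i mod 11, x_{i+1} = (x_i − d_i)/11. The first 4 digits are (1, 8, 6, 8).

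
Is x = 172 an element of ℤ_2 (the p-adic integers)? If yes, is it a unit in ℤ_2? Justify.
x ∈ ℤ_2 but not a unit; v_2(x) = 2 > 0

ℤ_2 = {x ∈ ℚ_2 : v_2(x) ≥ 0} and ℤ_2^× = {x ∈ ℤ_2 : v_2(x) = 0}. Here v_2(172) = v_2(num) − v_2(den) = 2; compare against these criteria.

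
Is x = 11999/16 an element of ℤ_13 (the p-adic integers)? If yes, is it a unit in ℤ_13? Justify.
x ∈ ℤ_13 but not a unit; v_13(x) = 2 > 0

ℤ_13 = {x ∈ ℚ_13 : v_13(x) ≥ 0} and ℤ_13^× = {x ∈ ℤ_13 : v_13(x) = 0}. Here v_13(11999/16) = v_13(num) − v_13(den) = 2; compare against these criteria.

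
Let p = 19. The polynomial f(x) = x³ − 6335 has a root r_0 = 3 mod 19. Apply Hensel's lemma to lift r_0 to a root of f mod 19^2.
r_1 = 250 (mod 361)

Hensel: r_{i+1} = r_i − f(r_i)/f′(r_i) mod 19^{i+2}, where f′(x) = 3x². Iterate:
  r_0 = 3 (mod 19)
  r_1 = 250 (mod 361)
Final: r = 250 with f(r) ≡ 0 mod 19^2.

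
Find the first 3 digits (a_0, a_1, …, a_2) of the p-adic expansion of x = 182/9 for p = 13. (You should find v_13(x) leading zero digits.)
(a_0, …, a_2) = (0, 3, 10)

v_13(182/9) = 1, so a_0 = ... = a_0 = 0. Factor out: x = 13^1 · u with u = 14/9 a unit in ℤ_13. Expand u iteratively via a_{v+i} = u_i mod 13, u_{i+1} = (u_i − a_{v+i})/13:
  u_0 = 14/9;  a_1 = 3;  u_1 = (u_0 − 3)/13 = -1/9
  u_1 = -1/9;  a_2 = 10;  u_2 = (u_1 − 10)/13 = -7/9
Digits: (0, 3, 10).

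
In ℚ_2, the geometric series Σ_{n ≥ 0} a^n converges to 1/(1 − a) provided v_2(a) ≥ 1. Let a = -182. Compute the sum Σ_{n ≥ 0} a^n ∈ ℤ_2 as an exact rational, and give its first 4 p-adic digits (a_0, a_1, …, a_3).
Σ a^n = 1/(1 − a) = 1/183;  first 4 digits = (1, 1, 1, 0)

v_2(a) = 1 ≥ 1, so the series converges in ℤ_2 to 1/(1 − a) = 1/(1 − (-182)) = 1/183. Expand this rational in ℤ_2: compute digits iteratively via d_i = x_i mod 2, x_{i+1} = (x_i − d_i)/2. The first 4 digits are (1, 1, 1, 0).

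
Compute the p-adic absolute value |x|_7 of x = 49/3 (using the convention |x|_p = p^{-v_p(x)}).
|49/3|_7 = 1/49

Step 1 — compute v_7(x) by factoring powers of 7 out of the numerator and denominator: v_7(49/3) = 2. Step 2 — apply |x|_p = p^{-v_p(x)} = 7^{-2} = 1/49.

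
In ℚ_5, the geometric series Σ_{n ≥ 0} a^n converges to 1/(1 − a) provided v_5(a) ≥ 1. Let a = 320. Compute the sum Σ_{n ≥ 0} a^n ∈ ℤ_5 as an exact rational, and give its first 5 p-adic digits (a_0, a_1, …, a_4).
Σ a^n = 1/(1 − a) = -1/319;  first 5 digits = (1, 4, 3, 0, 4)

v_5(a) = 1 ≥ 1, so the series converges in ℤ_5 to 1/(1 − a) = 1/(1 − 320) = -1/319. Expand this rational in ℤ_5: compute digits iteratively via d_i = x_i mod 5, x_{i+1} = (x_i − d_i)/5. The first 5 digits are (1, 4, 3, 0, 4).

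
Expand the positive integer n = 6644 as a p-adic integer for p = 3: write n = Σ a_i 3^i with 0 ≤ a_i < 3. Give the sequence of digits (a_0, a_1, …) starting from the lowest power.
(a_0, a_1, …) = (2, 0, 0, 0, 1, 0, 0, 0, 1)

Repeated division by 3 gives the digits low-to-high: 6644 = 2 + 1·3^4 + 1·3^8. Digit sequence: (2, 0, 0, 0, 1, 0, 0, 0, 1).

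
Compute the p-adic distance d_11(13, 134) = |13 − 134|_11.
d_11(13, 134) = 1/121

Step 1 — x − y = 13 − 134 = -121. Step 2 — v_11(-121) = 2 (factor: -121 = −(11^2 · 1); the sign does not affect v_p). Step 3 — |x − y|_11 = 11^{-2} = 1/121.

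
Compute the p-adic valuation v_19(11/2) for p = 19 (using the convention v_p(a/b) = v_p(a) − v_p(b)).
v_19(11/2) = 0

Factor powers of 19 from the numerator and denominator of the reduced fraction: 11 = 19^0 · 11 and 2 = 19^0 · 2. Apply v_p(a/b) = v_p(a) − v_p(b): v_19(11/2) = 0 − 0 = 0.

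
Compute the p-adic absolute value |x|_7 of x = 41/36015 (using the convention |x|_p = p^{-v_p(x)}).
|41/36015|_7 = 2401

Step 1 — compute v_7(x) by factoring powers of 7 out of the numerator and denominator: v_7(41/36015) = -4. Step 2 — apply |x|_p = p^{-v_p(x)} = 7^{4} = 2401.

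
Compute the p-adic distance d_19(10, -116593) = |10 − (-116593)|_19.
d_19(10, -116593) = 1/6859

Step 1 — x − y = 10 − (-116593) = 116603. Step 2 — v_19(116603) = 3 (factor: 116603 = (19^3 · 17); the sign does not affect v_p). Step 3 — |x − y|_19 = 19^{-3} = 1/6859.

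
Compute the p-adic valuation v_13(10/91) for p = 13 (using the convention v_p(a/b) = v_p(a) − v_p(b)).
v_13(10/91) = -1

Factor powers of 13 from the numerator and denominator of the reduced fraction: 10 = 13^0 · 10 and 91 = 13^1 · 7. Apply v_p(a/b) = v_p(a) − v_p(b): v_13(10/91) = 0 − 1 = -1.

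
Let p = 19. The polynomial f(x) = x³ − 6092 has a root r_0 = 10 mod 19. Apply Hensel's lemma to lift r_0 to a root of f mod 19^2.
r_1 = 181 (mod 361)

Hensel: r_{i+1} = r_i − f(r_i)/f′(r_i) mod 19^{i+2}, where f′(x) = 3x². Iterate:
  r_0 = 10 (mod 19)
  r_1 = 181 (mod 361)
Final: r = 181 with f(r) ≡ 0 mod 19^2.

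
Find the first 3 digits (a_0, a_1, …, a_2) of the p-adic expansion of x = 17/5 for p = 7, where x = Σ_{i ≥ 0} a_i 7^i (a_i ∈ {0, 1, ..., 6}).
(a_0, …, a_2) = (2, 3, 1)

v_7(17/5) = 0 (numerator and denominator both coprime to 7), so x ∈ ℤ_7^×. Compute digits iteratively via a_i = x_i mod 7, x_{i+1} = (x_i − a_i)/7, with x_0 = x:
  x_0 = 17/5;  a_0 = 2;  x_1 = (x_0 − 2)/7 = 1/5
  x_1 = 1/5;  a_1 = 3;  x_2 = (x_1 − 3)/7 = -2/5
  x_2 = -2/5;  a_2 = 1;  x_3 = (x_2 − 1)/7 = -1/5
Digits: (2, 3, 1).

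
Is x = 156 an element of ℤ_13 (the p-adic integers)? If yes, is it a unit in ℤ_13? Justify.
x ∈ ℤ_13 but not a unit; v_13(x) = 1 > 0

ℤ_13 = {x ∈ ℚ_13 : v_13(x) ≥ 0} and ℤ_13^× = {x ∈ ℤ_13 : v_13(x) = 0}. Here v_13(156) = v_13(num) − v_13(den) = 1; compare against these criteria.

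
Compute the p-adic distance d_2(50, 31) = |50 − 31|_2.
d_2(50, 31) = 1

Step 1 — x − y = 50 − 31 = 19. Step 2 — v_2(19) = 0 (factor: 19 = (2^0 · 19); the sign does not affect v_p). Step 3 — |x − y|_2 = 2^{0} = 1.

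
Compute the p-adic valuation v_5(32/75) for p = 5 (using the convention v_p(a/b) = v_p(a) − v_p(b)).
v_5(32/75) = -2

Factor powers of 5 from the numerator and denominator of the reduced fraction: 32 = 5^0 · 32 and 75 = 5^2 · 3. Apply v_p(a/b) = v_p(a) − v_p(b): v_5(32/75) = 0 − 2 = -2.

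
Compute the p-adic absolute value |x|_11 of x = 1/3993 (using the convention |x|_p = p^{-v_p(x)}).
|1/3993|_11 = 1331

Step 1 — compute v_11(x) by factoring powers of 11 out of the numerator and denominator: v_11(1/3993) = -3. Step 2 — apply |x|_p = p^{-v_p(x)} = 11^{3} = 1331.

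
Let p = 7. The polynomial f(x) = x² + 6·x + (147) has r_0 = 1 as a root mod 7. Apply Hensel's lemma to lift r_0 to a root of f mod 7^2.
r_1 = 43 (mod 49)

Hensel: r_{i+1} = r_i − f(r_i)·(f′(r_i))^{-1} mod 7^{i+2}, f′(x) = 2x + 6. Iterate:
  r_0 = 1 (mod 7)
  r_1 = 43 (mod 49)
Final: r = 43 satisfies f(r) ≡ 0 mod 7^2.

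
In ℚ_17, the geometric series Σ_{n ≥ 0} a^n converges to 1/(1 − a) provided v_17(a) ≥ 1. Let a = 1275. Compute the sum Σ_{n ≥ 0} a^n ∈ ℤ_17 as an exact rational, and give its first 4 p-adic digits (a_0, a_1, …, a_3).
Σ a^n = 1/(1 − a) = -1/1274;  first 4 digits = (1, 7, 2, 11)

v_17(a) = 1 ≥ 1, so the series converges in ℤ_17 to 1/(1 − a) = 1/(1 − 1275) = -1/1274. Expand this rational in ℤ_17: compute digits iteratively via d_i = x_i mod 17, x_{i+1} = (x_i − d_i)/17. The first 4 digits are (1, 7, 2, 11).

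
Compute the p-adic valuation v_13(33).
v_13(33) = 0

v_13(n) is the largest exponent k such that 13^k divides n. Factor out: 33 = 13^0 · 33. (Sign doesn't affect v_p.) So v_13(33) = 0.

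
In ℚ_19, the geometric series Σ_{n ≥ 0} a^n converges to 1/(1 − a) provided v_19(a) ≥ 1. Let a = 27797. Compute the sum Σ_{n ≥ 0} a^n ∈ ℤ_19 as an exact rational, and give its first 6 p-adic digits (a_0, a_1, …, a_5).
Σ a^n = 1/(1 − a) = -1/27796;  first 6 digits = (1, 0, 1, 4, 1, 8)

v_19(a) = 2 ≥ 1, so the series converges in ℤ_19 to 1/(1 − a) = 1/(1 − 27797) = -1/27796. Expand this rational in ℤ_19: compute digits iteratively via d_i = x_i mod 19, x_{i+1} = (x_i − d_i)/19. The first 6 digits are (1, 0, 1, 4, 1, 8).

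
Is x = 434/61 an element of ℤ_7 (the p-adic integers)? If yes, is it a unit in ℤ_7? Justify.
x ∈ ℤ_7 but not a unit; v_7(x) = 1 > 0

ℤ_7 = {x ∈ ℚ_7 : v_7(x) ≥ 0} and ℤ_7^× = {x ∈ ℤ_7 : v_7(x) = 0}. Here v_7(434/61) = v_7(num) − v_7(den) = 1; compare against these criteria.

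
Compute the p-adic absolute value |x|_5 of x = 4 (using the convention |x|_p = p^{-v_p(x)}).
|4|_5 = 1

Step 1 — compute v_5(x) by factoring powers of 5 out of the numerator and denominator: v_5(4) = 0. Step 2 — apply |x|_p = p^{-v_p(x)} = 5^{0} = 1.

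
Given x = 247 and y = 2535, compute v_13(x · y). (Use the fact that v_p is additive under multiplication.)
v_13(626145) = 3

v_p(x) = 1 (factor: 247 = 13^1 · 19); v_p(y) = 2 (factor: 2535 = 13^2 · 15). Additivity: v_p(xy) = v_p(x) + v_p(y) = 1 + 2 = 3. (Direct check: xy = 626145 = 13^3 · (285).)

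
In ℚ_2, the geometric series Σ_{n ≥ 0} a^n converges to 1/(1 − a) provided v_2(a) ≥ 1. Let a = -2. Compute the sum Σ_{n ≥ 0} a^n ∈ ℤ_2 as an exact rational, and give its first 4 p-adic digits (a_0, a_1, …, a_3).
Σ a^n = 1/(1 − a) = 1/3;  first 4 digits = (1, 1, 0, 1)

v_2(a) = 1 ≥ 1, so the series converges in ℤ_2 to 1/(1 − a) = 1/(1 − (-2)) = 1/3. Expand this rational in ℤ_2: compute digits iteratively via d_i = x_i mod 2, x_{i+1} = (x_i − d_i)/2. The first 4 digits are (1, 1, 0, 1).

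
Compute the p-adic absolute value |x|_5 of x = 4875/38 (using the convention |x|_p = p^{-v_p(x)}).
|4875/38|_5 = 1/125

Step 1 — compute v_5(x) by factoring powers of 5 out of the numerator and denominator: v_5(4875/38) = 3. Step 2 — apply |x|_p = p^{-v_p(x)} = 5^{-3} = 1/125.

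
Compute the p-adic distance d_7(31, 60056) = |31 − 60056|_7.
d_7(31, 60056) = 1/2401

Step 1 — x − y = 31 − 60056 = -60025. Step 2 — v_7(-60025) = 4 (factor: -60025 = −(7^4 · 25); the sign does not affect v_p). Step 3 — |x − y|_7 = 7^{-4} = 1/2401.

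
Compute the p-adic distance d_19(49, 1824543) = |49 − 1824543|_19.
d_19(49, 1824543) = 1/130321

Step 1 — x − y = 49 − 1824543 = -1824494. Step 2 — v_19(-1824494) = 4 (factor: -1824494 = −(19^4 · 14); the sign does not affect v_p). Step 3 — |x − y|_19 = 19^{-4} = 1/130321.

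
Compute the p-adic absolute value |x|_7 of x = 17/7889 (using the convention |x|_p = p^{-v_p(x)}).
|17/7889|_7 = 343

Step 1 — compute v_7(x) by factoring powers of 7 out of the numerator and denominator: v_7(17/7889) = -3. Step 2 — apply |x|_p = p^{-v_p(x)} = 7^{3} = 343.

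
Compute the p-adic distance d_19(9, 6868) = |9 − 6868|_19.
d_19(9, 6868) = 1/6859

Step 1 — x − y = 9 − 6868 = -6859. Step 2 — v_19(-6859) = 3 (factor: -6859 = −(19^3 · 1); the sign does not affect v_p). Step 3 — |x − y|_19 = 19^{-3} = 1/6859.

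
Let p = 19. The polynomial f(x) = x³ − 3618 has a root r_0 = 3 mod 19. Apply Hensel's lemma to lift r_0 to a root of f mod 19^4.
r_3 = 58257 (mod 130321)

Hensel: r_{i+1} = r_i − f(r_i)/f′(r_i) mod 19^{i+2}, where f′(x) = 3x². Iterate:
  r_0 = 3 (mod 19)
  r_1 = 136 (mod 361)
  r_2 = 3385 (mod 6859)
  r_3 = 58257 (mod 130321)
Final: r = 58257 with f(r) ≡ 0 mod 19^4.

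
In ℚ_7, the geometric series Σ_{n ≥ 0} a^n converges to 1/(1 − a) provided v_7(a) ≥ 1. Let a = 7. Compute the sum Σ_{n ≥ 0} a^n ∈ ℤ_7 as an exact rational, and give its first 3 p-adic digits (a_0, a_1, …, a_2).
Σ a^n = 1/(1 − a) = -1/6;  first 3 digits = (1, 1, 1)

v_7(a) = 1 ≥ 1, so the series converges in ℤ_7 to 1/(1 − a) = 1/(1 − 7) = -1/6. Expand this rational in ℤ_7: compute digits iteratively via d_i = x_i mod 7, x_{i+1} = (x_i − d_i)/7. The first 3 digits are (1, 1, 1).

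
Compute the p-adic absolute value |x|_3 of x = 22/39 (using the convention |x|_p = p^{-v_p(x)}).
|22/39|_3 = 3

Step 1 — compute v_3(x) by factoring powers of 3 out of the numerator and denominator: v_3(22/39) = -1. Step 2 — apply |x|_p = p^{-v_p(x)} = 3^{1} = 3.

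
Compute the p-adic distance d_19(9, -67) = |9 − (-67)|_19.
d_19(9, -67) = 1/19

Step 1 — x − y = 9 − (-67) = 76. Step 2 — v_19(76) = 1 (factor: 76 = (19^1 · 4); the sign does not affect v_p). Step 3 — |x − y|_19 = 19^{-1} = 1/19.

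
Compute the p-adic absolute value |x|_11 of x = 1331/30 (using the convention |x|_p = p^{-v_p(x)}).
|1331/30|_11 = 1/1331

Step 1 — compute v_11(x) by factoring powers of 11 out of the numerator and denominator: v_11(1331/30) = 3. Step 2 — apply |x|_p = p^{-v_p(x)} = 11^{-3} = 1/1331.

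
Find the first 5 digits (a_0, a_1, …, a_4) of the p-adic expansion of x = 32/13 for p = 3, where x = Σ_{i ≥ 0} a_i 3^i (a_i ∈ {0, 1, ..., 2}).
(a_0, …, a_4) = (2, 2, 1, 2, 1)

v_3(32/13) = 0 (numerator and denominator both coprime to 3), so x ∈ ℤ_3^×. Compute digits iteratively via a_i = x_i mod 3, x_{i+1} = (x_i − a_i)/3, with x_0 = x:
  x_0 = 32/13;  a_0 = 2;  x_1 = (x_0 − 2)/3 = 2/13
  x_1 = 2/13;  a_1 = 2;  x_2 = (x_1 − 2)/3 = -8/13
  x_2 = -8/13;  a_2 = 1;  x_3 = (x_2 − 1)/3 = -7/13
  x_3 = -7/13;  a_3 = 2;  x_4 = (x_3 − 2)/3 = -11/13
  x_4 = -11/13;  a_4 = 1;  x_5 = (x_4 − 1)/3 = -8/13
Digits: (2, 2, 1, 2, 1).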